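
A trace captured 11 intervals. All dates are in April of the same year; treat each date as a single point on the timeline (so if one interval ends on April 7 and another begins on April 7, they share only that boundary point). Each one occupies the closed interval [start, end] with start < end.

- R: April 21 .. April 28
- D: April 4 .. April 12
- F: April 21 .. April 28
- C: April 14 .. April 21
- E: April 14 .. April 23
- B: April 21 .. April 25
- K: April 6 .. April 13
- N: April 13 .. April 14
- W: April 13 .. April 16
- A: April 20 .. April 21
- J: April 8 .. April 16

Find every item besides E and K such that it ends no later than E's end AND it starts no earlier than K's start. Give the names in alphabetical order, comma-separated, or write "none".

Conditions: its end is no later than E's end (X.end <= April 23) AND its start is no earlier than K's start (X.start >= April 6).
A: end April 21 <= April 23? ✓; start April 20 >= April 6? ✓ → yes.
B: end April 25 <= April 23? ✗; start April 21 >= April 6? ✓ → no.
C: end April 21 <= April 23? ✓; start April 14 >= April 6? ✓ → yes.
D: end April 12 <= April 23? ✓; start April 4 >= April 6? ✗ → no.
F: end April 28 <= April 23? ✗; start April 21 >= April 6? ✓ → no.
J: end April 16 <= April 23? ✓; start April 8 >= April 6? ✓ → yes.
N: end April 14 <= April 23? ✓; start April 13 >= April 6? ✓ → yes.
R: end April 28 <= April 23? ✗; start April 21 >= April 6? ✓ → no.
W: end April 16 <= April 23? ✓; start April 13 >= April 6? ✓ → yes.
Result: A, C, J, N, W.

A, C, J, N, W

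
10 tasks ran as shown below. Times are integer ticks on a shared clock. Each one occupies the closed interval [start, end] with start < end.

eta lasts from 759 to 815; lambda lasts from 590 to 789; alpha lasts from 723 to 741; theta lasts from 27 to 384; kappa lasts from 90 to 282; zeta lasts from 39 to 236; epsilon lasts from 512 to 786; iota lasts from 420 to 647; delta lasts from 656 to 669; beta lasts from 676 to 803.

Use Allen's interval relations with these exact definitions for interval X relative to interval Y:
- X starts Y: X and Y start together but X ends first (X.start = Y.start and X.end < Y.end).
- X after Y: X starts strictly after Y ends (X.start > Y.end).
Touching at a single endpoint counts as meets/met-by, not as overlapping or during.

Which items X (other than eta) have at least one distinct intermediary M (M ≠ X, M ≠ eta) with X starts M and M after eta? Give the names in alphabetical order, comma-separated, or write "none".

Target eta = [759, 815].
Intermediaries M with M after eta: none.
Union: none.

none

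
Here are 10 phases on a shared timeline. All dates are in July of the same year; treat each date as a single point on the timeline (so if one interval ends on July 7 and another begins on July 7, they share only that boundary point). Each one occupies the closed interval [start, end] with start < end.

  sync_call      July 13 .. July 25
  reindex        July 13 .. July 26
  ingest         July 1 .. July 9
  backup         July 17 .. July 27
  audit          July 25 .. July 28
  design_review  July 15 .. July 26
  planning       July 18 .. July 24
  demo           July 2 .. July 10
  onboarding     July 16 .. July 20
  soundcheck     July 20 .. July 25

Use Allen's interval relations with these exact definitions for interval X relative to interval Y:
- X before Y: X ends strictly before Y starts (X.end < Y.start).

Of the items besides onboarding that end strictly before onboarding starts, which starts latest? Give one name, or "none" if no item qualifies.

Target onboarding = [July 16, July 20].
audit [July 25, July 28] → after → excluded.
backup [July 17, July 27] → overlapped-by → excluded.
demo [July 2, July 10] → before → candidate.
design_review [July 15, July 26] → contains → excluded.
ingest [July 1, July 9] → before → candidate.
planning [July 18, July 24] → overlapped-by → excluded.
reindex [July 13, July 26] → contains → excluded.
soundcheck [July 20, July 25] → met-by → excluded.
sync_call [July 13, July 25] → contains → excluded.
Among candidates, latest start is July 2 → demo.

demo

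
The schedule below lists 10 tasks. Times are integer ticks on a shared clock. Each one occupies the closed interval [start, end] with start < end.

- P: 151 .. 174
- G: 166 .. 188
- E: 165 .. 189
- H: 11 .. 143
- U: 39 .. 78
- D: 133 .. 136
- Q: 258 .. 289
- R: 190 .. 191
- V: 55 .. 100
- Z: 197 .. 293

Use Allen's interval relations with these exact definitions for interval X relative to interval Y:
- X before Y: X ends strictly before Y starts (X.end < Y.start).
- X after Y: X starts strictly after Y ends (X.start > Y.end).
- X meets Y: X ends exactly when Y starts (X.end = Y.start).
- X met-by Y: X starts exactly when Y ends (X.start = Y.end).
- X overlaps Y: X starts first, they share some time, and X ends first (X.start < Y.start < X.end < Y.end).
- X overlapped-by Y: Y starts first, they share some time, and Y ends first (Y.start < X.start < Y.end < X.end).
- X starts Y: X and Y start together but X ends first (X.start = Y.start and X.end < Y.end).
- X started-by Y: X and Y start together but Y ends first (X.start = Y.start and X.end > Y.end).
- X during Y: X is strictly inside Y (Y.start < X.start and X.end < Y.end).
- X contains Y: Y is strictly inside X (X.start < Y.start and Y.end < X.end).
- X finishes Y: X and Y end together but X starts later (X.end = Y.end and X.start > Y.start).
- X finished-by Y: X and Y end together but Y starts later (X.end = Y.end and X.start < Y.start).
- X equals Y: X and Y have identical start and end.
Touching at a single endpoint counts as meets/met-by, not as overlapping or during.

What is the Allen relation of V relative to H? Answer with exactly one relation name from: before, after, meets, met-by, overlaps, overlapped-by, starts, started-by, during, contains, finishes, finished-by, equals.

V = [55, 100]; H = [11, 143].
Compare endpoints: V.start > H.start, V.start < H.end, V.end > H.start, V.end < H.end.
That pattern is 'during'.

during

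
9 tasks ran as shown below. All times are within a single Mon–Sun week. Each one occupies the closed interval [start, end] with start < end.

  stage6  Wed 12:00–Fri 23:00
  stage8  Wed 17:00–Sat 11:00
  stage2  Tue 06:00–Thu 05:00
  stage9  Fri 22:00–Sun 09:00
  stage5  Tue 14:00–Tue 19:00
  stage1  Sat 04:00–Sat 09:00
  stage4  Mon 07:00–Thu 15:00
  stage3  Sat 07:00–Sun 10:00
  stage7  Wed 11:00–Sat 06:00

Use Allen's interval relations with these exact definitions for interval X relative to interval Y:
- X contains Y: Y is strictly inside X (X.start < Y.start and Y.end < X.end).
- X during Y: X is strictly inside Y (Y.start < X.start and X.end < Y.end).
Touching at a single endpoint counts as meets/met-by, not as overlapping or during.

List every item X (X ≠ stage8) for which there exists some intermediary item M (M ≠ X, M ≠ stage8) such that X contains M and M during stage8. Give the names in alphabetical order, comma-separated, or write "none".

Target stage8 = [Wed 17:00, Sat 11:00].
Intermediaries M with M during stage8: stage1.
Via stage1 — items with X contains stage1: stage9.
Union: stage9.

stage9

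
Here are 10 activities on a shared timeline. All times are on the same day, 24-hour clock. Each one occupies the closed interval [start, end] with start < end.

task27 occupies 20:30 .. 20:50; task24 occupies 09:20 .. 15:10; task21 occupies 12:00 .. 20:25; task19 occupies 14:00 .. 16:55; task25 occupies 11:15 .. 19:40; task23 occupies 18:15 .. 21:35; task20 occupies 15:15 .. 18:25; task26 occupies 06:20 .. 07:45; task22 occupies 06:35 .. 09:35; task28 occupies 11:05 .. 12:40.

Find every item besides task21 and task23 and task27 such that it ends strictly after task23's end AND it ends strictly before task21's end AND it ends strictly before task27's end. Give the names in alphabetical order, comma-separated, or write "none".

Conditions: its end is strictly after task23's end (X.end > 21:35) AND its end is strictly before task21's end (X.end < 20:25) AND its end is strictly before task27's end (X.end < 20:50).
task19: end 16:55 > 21:35? ✗; end 16:55 < 20:25? ✓; end 16:55 < 20:50? ✓ → no.
task20: end 18:25 > 21:35? ✗; end 18:25 < 20:25? ✓; end 18:25 < 20:50? ✓ → no.
task22: end 09:35 > 21:35? ✗; end 09:35 < 20:25? ✓; end 09:35 < 20:50? ✓ → no.
task24: end 15:10 > 21:35? ✗; end 15:10 < 20:25? ✓; end 15:10 < 20:50? ✓ → no.
task25: end 19:40 > 21:35? ✗; end 19:40 < 20:25? ✓; end 19:40 < 20:50? ✓ → no.
task26: end 07:45 > 21:35? ✗; end 07:45 < 20:25? ✓; end 07:45 < 20:50? ✓ → no.
task28: end 12:40 > 21:35? ✗; end 12:40 < 20:25? ✓; end 12:40 < 20:50? ✓ → no.
Result: none.

none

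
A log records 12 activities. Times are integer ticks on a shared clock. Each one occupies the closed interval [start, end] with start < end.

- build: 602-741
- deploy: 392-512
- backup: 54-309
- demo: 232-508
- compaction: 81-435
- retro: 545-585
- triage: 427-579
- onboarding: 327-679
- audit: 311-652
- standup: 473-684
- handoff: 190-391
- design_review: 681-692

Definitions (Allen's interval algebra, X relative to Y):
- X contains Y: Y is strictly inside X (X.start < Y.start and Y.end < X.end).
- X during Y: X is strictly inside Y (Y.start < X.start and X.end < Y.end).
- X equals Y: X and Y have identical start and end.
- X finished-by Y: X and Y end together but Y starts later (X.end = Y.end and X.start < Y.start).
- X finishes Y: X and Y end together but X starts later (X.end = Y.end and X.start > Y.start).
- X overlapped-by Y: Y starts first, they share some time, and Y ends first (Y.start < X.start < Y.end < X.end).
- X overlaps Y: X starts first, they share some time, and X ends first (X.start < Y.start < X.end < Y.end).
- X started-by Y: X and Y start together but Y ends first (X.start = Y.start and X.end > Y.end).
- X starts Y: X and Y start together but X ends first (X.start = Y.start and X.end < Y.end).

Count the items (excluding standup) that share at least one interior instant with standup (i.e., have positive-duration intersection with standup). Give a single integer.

Target standup = [473, 684].
audit [311, 652] → overlaps → counts.
backup [54, 309] → before → no.
build [602, 741] → overlapped-by → counts.
compaction [81, 435] → before → no.
demo [232, 508] → overlaps → counts.
deploy [392, 512] → overlaps → counts.
design_review [681, 692] → overlapped-by → counts.
handoff [190, 391] → before → no.
onboarding [327, 679] → overlaps → counts.
retro [545, 585] → during → counts.
triage [427, 579] → overlaps → counts.
Total: 8.

8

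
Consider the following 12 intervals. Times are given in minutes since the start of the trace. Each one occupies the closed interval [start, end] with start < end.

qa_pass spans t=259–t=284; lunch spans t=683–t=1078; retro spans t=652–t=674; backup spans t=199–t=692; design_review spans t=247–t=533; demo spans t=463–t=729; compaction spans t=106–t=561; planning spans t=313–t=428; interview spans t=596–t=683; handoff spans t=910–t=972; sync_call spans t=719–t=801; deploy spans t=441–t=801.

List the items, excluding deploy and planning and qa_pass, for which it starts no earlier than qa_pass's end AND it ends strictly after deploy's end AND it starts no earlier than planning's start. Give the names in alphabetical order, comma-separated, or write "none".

Conditions: its start is no earlier than qa_pass's end (X.start >= t=284) AND its end is strictly after deploy's end (X.end > t=801) AND its start is no earlier than planning's start (X.start >= t=313).
backup: start t=199 >= t=284? ✗; end t=692 > t=801? ✗; start t=199 >= t=313? ✗ → no.
compaction: start t=106 >= t=284? ✗; end t=561 > t=801? ✗; start t=106 >= t=313? ✗ → no.
demo: start t=463 >= t=284? ✓; end t=729 > t=801? ✗; start t=463 >= t=313? ✓ → no.
design_review: start t=247 >= t=284? ✗; end t=533 > t=801? ✗; start t=247 >= t=313? ✗ → no.
handoff: start t=910 >= t=284? ✓; end t=972 > t=801? ✓; start t=910 >= t=313? ✓ → yes.
interview: start t=596 >= t=284? ✓; end t=683 > t=801? ✗; start t=596 >= t=313? ✓ → no.
lunch: start t=683 >= t=284? ✓; end t=1078 > t=801? ✓; start t=683 >= t=313? ✓ → yes.
retro: start t=652 >= t=284? ✓; end t=674 > t=801? ✗; start t=652 >= t=313? ✓ → no.
sync_call: start t=719 >= t=284? ✓; end t=801 > t=801? ✗; start t=719 >= t=313? ✓ → no.
Result: handoff, lunch.

handoff, lunch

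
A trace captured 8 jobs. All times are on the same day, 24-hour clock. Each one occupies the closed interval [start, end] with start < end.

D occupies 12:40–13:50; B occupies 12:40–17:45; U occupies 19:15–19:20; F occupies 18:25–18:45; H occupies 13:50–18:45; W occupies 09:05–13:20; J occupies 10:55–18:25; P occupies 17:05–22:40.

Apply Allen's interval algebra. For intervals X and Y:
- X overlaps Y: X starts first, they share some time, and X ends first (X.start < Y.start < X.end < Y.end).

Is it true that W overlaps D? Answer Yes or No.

Yes

W = [09:05, 13:20], D = [12:40, 13:50].
Actual relation of W to D: overlaps.
Asked whether 'overlaps' holds → Yes.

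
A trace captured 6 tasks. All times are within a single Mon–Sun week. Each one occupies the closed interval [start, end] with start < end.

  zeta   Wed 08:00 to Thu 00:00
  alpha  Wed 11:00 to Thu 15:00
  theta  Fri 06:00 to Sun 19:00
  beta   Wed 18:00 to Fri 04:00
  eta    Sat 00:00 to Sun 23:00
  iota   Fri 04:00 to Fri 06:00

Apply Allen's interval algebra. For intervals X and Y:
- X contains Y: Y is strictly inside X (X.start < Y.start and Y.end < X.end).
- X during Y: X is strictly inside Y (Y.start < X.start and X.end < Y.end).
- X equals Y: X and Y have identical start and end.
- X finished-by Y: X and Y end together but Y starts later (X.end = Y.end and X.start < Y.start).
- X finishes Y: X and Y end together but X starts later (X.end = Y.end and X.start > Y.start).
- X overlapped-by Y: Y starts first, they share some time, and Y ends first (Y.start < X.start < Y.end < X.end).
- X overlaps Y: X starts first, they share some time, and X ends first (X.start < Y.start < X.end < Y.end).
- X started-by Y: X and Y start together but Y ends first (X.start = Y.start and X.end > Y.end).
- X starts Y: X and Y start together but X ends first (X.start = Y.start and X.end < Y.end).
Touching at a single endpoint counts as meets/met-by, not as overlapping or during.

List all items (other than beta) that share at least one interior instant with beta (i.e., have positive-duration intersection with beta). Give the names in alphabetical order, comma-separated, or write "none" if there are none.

Target beta = [Wed 18:00, Fri 04:00].
alpha [Wed 11:00, Thu 15:00] → overlaps → yes.
eta [Sat 00:00, Sun 23:00] → after → no.
iota [Fri 04:00, Fri 06:00] → met-by → no.
theta [Fri 06:00, Sun 19:00] → after → no.
zeta [Wed 08:00, Thu 00:00] → overlaps → yes.
Result: alpha, zeta.

alpha, zeta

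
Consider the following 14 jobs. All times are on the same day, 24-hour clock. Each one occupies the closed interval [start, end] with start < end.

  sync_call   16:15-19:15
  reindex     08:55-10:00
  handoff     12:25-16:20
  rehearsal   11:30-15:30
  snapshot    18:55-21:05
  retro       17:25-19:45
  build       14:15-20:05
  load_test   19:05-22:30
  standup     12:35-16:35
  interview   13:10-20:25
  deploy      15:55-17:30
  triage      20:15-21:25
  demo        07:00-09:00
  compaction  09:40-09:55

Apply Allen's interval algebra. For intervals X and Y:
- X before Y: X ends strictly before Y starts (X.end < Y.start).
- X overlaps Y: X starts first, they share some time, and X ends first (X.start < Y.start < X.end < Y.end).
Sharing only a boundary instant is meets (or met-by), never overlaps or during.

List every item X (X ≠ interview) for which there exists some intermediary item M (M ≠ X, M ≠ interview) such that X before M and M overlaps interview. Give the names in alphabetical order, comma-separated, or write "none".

Target interview = [13:10, 20:25].
Intermediaries M with M overlaps interview: handoff, rehearsal, standup.
Via handoff — items with X before handoff: compaction, demo, reindex.
Via rehearsal — items with X before rehearsal: compaction, demo, reindex.
Via standup — items with X before standup: compaction, demo, reindex.
Union: compaction, demo, reindex.

compaction, demo, reindex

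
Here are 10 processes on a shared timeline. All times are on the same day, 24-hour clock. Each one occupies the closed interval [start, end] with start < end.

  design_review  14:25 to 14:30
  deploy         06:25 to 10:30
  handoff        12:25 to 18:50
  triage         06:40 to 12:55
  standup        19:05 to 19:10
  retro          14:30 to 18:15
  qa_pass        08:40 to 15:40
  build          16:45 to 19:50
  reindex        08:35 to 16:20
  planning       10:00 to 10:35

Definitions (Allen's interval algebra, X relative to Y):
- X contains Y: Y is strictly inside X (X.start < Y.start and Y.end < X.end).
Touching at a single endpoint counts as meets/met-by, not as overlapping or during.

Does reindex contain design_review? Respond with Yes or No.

reindex = [08:35, 16:20], design_review = [14:25, 14:30].
Actual relation of reindex to design_review: contains.
Asked whether 'contains' holds → Yes.

Yes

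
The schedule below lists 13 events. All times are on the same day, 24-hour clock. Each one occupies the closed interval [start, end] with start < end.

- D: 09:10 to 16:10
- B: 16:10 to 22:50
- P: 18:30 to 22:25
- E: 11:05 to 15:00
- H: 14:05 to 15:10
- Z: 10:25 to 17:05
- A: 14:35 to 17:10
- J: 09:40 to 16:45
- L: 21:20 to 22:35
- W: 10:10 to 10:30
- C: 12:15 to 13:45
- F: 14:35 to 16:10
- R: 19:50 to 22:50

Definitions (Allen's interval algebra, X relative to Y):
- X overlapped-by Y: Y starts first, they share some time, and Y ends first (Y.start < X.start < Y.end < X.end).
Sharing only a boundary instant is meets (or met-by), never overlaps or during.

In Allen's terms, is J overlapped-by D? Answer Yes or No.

J = [09:40, 16:45], D = [09:10, 16:10].
Actual relation of J to D: overlapped-by.
Asked whether 'overlapped-by' holds → Yes.

Yes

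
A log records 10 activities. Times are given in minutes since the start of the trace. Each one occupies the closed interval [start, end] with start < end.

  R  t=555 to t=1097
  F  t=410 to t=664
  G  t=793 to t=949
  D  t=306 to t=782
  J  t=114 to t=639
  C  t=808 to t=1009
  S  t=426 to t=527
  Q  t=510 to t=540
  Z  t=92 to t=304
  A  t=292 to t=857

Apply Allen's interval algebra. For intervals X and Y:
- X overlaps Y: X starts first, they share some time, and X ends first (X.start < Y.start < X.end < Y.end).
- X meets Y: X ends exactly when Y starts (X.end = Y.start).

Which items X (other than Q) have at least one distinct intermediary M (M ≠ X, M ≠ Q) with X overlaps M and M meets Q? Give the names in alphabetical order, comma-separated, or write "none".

Target Q = [t=510, t=540].
Intermediaries M with M meets Q: none.
Union: none.

none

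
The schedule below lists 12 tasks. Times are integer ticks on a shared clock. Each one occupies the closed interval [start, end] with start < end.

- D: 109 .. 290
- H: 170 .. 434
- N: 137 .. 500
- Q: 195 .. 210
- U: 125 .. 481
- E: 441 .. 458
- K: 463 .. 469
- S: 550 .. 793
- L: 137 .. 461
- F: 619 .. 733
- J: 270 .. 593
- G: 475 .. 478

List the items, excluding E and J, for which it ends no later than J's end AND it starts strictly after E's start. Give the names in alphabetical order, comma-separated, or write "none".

Conditions: its end is no later than J's end (X.end <= 593) AND its start is strictly after E's start (X.start > 441).
D: end 290 <= 593? ✓; start 109 > 441? ✗ → no.
F: end 733 <= 593? ✗; start 619 > 441? ✓ → no.
G: end 478 <= 593? ✓; start 475 > 441? ✓ → yes.
H: end 434 <= 593? ✓; start 170 > 441? ✗ → no.
K: end 469 <= 593? ✓; start 463 > 441? ✓ → yes.
L: end 461 <= 593? ✓; start 137 > 441? ✗ → no.
N: end 500 <= 593? ✓; start 137 > 441? ✗ → no.
Q: end 210 <= 593? ✓; start 195 > 441? ✗ → no.
S: end 793 <= 593? ✗; start 550 > 441? ✓ → no.
U: end 481 <= 593? ✓; start 125 > 441? ✗ → no.
Result: G, K.

G, K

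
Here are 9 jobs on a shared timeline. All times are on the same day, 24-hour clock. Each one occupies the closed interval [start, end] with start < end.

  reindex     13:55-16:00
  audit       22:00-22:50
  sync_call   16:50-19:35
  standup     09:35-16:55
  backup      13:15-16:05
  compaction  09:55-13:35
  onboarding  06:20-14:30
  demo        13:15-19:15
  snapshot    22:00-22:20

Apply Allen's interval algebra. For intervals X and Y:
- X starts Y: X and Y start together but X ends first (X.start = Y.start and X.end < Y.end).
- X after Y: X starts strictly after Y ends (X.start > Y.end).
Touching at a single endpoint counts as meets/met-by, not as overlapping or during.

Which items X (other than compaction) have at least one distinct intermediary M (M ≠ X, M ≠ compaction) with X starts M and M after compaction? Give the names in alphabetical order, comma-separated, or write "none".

snapshot

Target compaction = [09:55, 13:35].
Intermediaries M with M after compaction: audit, reindex, snapshot, sync_call.
Via audit — items with X starts audit: snapshot.
Via reindex — items with X starts reindex: none.
Via snapshot — items with X starts snapshot: none.
Via sync_call — items with X starts sync_call: none.
Union: snapshot.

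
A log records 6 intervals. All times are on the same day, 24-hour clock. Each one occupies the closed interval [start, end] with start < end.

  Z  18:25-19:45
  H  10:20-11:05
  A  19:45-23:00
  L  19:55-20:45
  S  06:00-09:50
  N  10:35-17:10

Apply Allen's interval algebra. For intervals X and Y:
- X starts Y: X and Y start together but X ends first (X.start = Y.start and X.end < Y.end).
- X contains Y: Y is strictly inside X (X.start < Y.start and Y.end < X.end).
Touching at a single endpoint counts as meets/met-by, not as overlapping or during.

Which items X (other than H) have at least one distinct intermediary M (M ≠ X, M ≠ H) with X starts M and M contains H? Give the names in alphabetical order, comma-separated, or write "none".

none

Target H = [10:20, 11:05].
Intermediaries M with M contains H: none.
Union: none.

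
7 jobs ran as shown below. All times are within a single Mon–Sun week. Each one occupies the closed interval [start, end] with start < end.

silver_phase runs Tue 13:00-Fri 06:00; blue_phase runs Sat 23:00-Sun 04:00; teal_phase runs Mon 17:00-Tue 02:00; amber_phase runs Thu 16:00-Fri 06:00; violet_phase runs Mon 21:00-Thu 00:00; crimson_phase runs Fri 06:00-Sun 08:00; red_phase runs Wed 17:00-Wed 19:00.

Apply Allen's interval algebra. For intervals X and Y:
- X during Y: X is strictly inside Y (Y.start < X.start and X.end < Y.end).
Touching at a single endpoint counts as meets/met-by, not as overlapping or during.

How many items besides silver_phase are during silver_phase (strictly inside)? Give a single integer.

Target silver_phase = [Tue 13:00, Fri 06:00].
amber_phase [Thu 16:00, Fri 06:00] → finishes → no.
blue_phase [Sat 23:00, Sun 04:00] → after → no.
crimson_phase [Fri 06:00, Sun 08:00] → met-by → no.
red_phase [Wed 17:00, Wed 19:00] → during → counts.
teal_phase [Mon 17:00, Tue 02:00] → before → no.
violet_phase [Mon 21:00, Thu 00:00] → overlaps → no.
Total: 1.

1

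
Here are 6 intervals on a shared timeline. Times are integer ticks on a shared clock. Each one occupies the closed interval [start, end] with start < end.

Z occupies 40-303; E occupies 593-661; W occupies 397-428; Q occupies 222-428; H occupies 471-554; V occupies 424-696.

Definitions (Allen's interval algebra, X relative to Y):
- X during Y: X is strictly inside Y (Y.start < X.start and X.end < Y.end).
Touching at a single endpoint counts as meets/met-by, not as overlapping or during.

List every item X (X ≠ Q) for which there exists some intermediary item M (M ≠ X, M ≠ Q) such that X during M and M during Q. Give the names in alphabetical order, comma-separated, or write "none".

Target Q = [222, 428].
Intermediaries M with M during Q: none.
Union: none.

none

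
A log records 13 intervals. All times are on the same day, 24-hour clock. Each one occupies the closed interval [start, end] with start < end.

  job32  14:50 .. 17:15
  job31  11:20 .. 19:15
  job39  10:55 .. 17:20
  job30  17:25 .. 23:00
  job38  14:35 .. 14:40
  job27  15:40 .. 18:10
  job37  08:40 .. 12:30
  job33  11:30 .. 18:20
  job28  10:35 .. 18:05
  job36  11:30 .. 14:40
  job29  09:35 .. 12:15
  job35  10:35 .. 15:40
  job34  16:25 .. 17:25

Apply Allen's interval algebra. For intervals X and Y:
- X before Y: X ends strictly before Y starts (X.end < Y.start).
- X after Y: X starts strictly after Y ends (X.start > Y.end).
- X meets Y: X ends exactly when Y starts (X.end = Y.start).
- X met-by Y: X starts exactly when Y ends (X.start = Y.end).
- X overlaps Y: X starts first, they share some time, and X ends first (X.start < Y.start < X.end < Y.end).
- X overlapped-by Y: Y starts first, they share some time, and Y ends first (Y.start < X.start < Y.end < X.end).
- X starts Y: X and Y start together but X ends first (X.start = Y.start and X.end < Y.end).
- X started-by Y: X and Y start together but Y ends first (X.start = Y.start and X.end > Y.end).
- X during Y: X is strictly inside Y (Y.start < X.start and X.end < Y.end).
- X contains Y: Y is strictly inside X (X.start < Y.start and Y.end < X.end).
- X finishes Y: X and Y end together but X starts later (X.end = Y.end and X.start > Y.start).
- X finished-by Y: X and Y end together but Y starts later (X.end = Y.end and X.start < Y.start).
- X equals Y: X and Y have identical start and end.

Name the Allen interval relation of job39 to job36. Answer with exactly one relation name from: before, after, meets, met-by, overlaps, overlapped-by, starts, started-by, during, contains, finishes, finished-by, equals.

contains

job39 = [10:55, 17:20]; job36 = [11:30, 14:40].
Compare endpoints: job39.start < job36.start, job39.start < job36.end, job39.end > job36.start, job39.end > job36.end.
That pattern is 'contains'.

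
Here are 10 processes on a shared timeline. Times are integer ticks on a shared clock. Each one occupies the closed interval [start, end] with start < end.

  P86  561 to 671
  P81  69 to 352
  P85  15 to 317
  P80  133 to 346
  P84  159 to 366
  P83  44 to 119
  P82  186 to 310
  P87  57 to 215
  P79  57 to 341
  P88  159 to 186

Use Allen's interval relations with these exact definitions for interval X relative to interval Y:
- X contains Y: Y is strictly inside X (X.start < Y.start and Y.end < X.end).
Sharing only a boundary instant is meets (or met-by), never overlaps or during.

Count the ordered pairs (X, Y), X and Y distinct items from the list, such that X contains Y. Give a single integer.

Checking all 90 ordered pairs for relation 'contains'; matching pairs in alphabetical order:
(P79, P82): P79 contains P82 ✓
(P79, P88): P79 contains P88 ✓
(P80, P82): P80 contains P82 ✓
(P80, P88): P80 contains P88 ✓
(P81, P80): P81 contains P80 ✓
(P81, P82): P81 contains P82 ✓
(P81, P88): P81 contains P88 ✓
(P84, P82): P84 contains P82 ✓
(P85, P82): P85 contains P82 ✓
(P85, P83): P85 contains P83 ✓
(P85, P87): P85 contains P87 ✓
(P85, P88): P85 contains P88 ✓
(P87, P88): P87 contains P88 ✓
Count: 13.

13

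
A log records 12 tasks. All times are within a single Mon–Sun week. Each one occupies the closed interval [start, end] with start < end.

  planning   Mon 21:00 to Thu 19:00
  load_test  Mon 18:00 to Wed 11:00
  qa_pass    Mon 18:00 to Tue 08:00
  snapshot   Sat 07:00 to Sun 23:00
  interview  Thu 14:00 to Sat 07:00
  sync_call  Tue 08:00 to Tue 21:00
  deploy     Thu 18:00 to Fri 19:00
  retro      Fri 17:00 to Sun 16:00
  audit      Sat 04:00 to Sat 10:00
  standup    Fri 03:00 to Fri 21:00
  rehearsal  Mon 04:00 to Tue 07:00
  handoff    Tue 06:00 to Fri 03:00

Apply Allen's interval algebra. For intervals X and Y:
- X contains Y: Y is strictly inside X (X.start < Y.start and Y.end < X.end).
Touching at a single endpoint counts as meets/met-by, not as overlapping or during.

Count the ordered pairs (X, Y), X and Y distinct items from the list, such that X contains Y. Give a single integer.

6

Checking all 132 ordered pairs for relation 'contains'; matching pairs in alphabetical order:
(handoff, sync_call): handoff contains sync_call ✓
(interview, deploy): interview contains deploy ✓
(interview, standup): interview contains standup ✓
(load_test, sync_call): load_test contains sync_call ✓
(planning, sync_call): planning contains sync_call ✓
(retro, audit): retro contains audit ✓
Count: 6.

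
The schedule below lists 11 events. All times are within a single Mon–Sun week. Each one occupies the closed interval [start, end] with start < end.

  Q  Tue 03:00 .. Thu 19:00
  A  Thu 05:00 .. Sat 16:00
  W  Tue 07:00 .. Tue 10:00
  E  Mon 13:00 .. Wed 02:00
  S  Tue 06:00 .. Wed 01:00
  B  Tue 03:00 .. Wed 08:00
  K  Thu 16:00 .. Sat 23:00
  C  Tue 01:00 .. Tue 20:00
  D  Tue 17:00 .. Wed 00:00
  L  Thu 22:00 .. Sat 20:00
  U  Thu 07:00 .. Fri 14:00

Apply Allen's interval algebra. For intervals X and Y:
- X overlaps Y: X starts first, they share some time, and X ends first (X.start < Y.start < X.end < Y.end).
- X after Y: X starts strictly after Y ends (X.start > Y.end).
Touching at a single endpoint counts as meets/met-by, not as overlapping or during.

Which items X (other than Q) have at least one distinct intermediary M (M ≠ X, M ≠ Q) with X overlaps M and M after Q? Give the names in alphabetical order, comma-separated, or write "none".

Target Q = [Tue 03:00, Thu 19:00].
Intermediaries M with M after Q: L.
Via L — items with X overlaps L: A, U.
Union: A, U.

A, U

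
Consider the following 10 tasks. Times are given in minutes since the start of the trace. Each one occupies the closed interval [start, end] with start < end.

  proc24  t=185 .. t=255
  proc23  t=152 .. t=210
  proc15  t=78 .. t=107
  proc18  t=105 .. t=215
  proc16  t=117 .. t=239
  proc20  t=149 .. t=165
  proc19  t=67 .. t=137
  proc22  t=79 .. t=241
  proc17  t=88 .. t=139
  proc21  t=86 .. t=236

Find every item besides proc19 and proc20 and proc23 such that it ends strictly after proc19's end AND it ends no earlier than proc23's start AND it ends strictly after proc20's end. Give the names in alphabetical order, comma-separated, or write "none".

proc16, proc18, proc21, proc22, proc24

Conditions: its end is strictly after proc19's end (X.end > t=137) AND its end is no earlier than proc23's start (X.end >= t=152) AND its end is strictly after proc20's end (X.end > t=165).
proc15: end t=107 > t=137? ✗; end t=107 >= t=152? ✗; end t=107 > t=165? ✗ → no.
proc16: end t=239 > t=137? ✓; end t=239 >= t=152? ✓; end t=239 > t=165? ✓ → yes.
proc17: end t=139 > t=137? ✓; end t=139 >= t=152? ✗; end t=139 > t=165? ✗ → no.
proc18: end t=215 > t=137? ✓; end t=215 >= t=152? ✓; end t=215 > t=165? ✓ → yes.
proc21: end t=236 > t=137? ✓; end t=236 >= t=152? ✓; end t=236 > t=165? ✓ → yes.
proc22: end t=241 > t=137? ✓; end t=241 >= t=152? ✓; end t=241 > t=165? ✓ → yes.
proc24: end t=255 > t=137? ✓; end t=255 >= t=152? ✓; end t=255 > t=165? ✓ → yes.
Result: proc16, proc18, proc21, proc22, proc24.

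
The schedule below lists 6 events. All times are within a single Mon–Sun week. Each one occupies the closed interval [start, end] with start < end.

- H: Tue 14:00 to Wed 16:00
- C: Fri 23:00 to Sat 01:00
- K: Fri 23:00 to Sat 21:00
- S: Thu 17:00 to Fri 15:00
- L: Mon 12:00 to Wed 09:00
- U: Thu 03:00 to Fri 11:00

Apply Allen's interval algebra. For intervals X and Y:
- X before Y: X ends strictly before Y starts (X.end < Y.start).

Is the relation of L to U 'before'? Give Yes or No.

Yes

L = [Mon 12:00, Wed 09:00], U = [Thu 03:00, Fri 11:00].
Actual relation of L to U: before.
Asked whether 'before' holds → Yes.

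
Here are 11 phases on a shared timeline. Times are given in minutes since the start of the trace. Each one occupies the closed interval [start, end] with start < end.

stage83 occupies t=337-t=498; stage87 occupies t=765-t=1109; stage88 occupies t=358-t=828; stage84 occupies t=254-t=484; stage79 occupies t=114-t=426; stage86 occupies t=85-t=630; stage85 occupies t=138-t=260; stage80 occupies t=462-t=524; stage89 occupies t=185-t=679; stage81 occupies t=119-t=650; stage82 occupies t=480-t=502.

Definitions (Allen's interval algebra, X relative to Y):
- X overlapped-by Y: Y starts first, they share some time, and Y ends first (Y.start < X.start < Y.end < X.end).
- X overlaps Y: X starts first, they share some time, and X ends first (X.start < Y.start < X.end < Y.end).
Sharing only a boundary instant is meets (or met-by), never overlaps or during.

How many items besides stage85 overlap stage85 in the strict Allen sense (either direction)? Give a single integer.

Target stage85 = [t=138, t=260].
stage79 [t=114, t=426] → contains → no.
stage80 [t=462, t=524] → after → no.
stage81 [t=119, t=650] → contains → no.
stage82 [t=480, t=502] → after → no.
stage83 [t=337, t=498] → after → no.
stage84 [t=254, t=484] → overlapped-by → counts.
stage86 [t=85, t=630] → contains → no.
stage87 [t=765, t=1109] → after → no.
stage88 [t=358, t=828] → after → no.
stage89 [t=185, t=679] → overlapped-by → counts.
Total: 2.

2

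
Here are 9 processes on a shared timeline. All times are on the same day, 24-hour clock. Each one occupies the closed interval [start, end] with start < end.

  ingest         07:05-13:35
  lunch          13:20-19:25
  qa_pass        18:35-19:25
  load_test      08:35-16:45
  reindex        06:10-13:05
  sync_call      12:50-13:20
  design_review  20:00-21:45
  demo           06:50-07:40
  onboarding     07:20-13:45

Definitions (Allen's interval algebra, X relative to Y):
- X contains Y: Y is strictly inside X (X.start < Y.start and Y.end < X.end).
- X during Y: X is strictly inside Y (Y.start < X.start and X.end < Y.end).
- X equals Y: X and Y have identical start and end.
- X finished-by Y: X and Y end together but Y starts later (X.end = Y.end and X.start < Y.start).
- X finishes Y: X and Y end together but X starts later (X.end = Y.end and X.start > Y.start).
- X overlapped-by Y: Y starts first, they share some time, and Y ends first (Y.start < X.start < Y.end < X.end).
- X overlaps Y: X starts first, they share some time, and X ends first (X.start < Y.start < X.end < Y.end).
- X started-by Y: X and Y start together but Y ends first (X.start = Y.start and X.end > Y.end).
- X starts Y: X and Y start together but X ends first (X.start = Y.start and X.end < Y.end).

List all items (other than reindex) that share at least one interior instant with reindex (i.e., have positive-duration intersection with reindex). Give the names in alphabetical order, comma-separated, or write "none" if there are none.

demo, ingest, load_test, onboarding, sync_call

Target reindex = [06:10, 13:05].
demo [06:50, 07:40] → during → yes.
design_review [20:00, 21:45] → after → no.
ingest [07:05, 13:35] → overlapped-by → yes.
load_test [08:35, 16:45] → overlapped-by → yes.
lunch [13:20, 19:25] → after → no.
onboarding [07:20, 13:45] → overlapped-by → yes.
qa_pass [18:35, 19:25] → after → no.
sync_call [12:50, 13:20] → overlapped-by → yes.
Result: demo, ingest, load_test, onboarding, sync_call.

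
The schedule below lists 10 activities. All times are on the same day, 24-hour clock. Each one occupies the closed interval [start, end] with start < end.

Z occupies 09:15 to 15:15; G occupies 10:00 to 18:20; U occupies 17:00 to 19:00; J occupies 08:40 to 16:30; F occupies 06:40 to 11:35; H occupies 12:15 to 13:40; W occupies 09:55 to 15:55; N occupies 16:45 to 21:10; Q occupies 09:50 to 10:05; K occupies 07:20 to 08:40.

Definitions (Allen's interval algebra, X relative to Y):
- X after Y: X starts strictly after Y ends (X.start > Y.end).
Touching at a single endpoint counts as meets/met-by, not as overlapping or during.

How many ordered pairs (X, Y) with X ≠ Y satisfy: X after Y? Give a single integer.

Checking all 90 ordered pairs for relation 'after'; matching pairs in alphabetical order:
(G, K): G after K ✓
(H, F): H after F ✓
(H, K): H after K ✓
(H, Q): H after Q ✓
(N, F): N after F ✓
(N, H): N after H ✓
(N, J): N after J ✓
(N, K): N after K ✓
(N, Q): N after Q ✓
(N, W): N after W ✓
(N, Z): N after Z ✓
(Q, K): Q after K ✓
(U, F): U after F ✓
(U, H): U after H ✓
(U, J): U after J ✓
(U, K): U after K ✓
(U, Q): U after Q ✓
(U, W): U after W ✓
(U, Z): U after Z ✓
(W, K): W after K ✓
(Z, K): Z after K ✓
Count: 21.

21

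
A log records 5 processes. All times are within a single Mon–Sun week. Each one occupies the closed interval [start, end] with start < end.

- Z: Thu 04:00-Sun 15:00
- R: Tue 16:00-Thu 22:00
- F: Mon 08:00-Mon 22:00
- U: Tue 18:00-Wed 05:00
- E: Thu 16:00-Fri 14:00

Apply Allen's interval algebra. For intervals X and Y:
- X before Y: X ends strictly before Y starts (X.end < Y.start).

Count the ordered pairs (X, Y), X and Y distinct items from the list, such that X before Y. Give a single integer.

6

Checking all 20 ordered pairs for relation 'before'; matching pairs in alphabetical order:
(F, E): F before E ✓
(F, R): F before R ✓
(F, U): F before U ✓
(F, Z): F before Z ✓
(U, E): U before E ✓
(U, Z): U before Z ✓
Count: 6.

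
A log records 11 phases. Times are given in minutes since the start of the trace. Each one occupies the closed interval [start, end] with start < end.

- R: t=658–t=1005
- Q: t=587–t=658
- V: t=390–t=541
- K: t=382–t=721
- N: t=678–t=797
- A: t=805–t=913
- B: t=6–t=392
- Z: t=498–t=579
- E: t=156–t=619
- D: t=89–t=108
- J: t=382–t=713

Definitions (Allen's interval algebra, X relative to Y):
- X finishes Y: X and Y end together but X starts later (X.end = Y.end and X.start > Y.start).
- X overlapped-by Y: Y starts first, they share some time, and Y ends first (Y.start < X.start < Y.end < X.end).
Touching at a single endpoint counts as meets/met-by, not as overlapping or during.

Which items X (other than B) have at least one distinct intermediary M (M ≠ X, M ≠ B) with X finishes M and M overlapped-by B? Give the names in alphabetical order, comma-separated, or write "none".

none

Target B = [t=6, t=392].
Intermediaries M with M overlapped-by B: E, J, K, V.
Via E — items with X finishes E: none.
Via J — items with X finishes J: none.
Via K — items with X finishes K: none.
Via V — items with X finishes V: none.
Union: none.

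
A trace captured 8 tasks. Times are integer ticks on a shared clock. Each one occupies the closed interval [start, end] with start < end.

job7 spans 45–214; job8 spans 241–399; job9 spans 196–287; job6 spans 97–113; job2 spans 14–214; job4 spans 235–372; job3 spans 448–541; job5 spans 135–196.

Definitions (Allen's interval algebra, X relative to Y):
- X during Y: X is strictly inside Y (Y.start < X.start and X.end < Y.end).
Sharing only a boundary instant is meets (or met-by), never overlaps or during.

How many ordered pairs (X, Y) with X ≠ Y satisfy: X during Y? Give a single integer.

4

Checking all 56 ordered pairs for relation 'during'; matching pairs in alphabetical order:
(job5, job2): job5 during job2 ✓
(job5, job7): job5 during job7 ✓
(job6, job2): job6 during job2 ✓
(job6, job7): job6 during job7 ✓
Count: 4.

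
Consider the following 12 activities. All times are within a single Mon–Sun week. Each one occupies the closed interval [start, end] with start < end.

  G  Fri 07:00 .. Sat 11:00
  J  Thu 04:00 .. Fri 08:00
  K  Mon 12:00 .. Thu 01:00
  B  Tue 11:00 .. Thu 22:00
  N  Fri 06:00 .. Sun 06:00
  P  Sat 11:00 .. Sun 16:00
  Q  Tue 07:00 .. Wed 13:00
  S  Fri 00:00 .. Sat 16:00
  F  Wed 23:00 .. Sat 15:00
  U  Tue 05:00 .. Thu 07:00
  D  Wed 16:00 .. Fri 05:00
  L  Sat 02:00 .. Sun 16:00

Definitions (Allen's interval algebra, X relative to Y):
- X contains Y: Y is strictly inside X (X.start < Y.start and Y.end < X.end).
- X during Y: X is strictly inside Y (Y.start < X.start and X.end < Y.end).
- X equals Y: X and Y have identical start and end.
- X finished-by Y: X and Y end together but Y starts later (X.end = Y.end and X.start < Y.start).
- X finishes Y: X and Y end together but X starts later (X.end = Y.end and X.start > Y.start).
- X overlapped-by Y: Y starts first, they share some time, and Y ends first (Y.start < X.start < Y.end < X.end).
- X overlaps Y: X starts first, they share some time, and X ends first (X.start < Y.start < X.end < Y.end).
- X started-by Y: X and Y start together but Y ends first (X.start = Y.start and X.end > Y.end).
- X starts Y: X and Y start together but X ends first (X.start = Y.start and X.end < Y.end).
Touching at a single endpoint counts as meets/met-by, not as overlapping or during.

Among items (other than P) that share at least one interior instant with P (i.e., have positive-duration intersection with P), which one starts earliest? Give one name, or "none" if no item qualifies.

F

Target P = [Sat 11:00, Sun 16:00].
B [Tue 11:00, Thu 22:00] → before → excluded.
D [Wed 16:00, Fri 05:00] → before → excluded.
F [Wed 23:00, Sat 15:00] → overlaps → candidate.
G [Fri 07:00, Sat 11:00] → meets → excluded.
J [Thu 04:00, Fri 08:00] → before → excluded.
K [Mon 12:00, Thu 01:00] → before → excluded.
L [Sat 02:00, Sun 16:00] → finished-by → candidate.
N [Fri 06:00, Sun 06:00] → overlaps → candidate.
Q [Tue 07:00, Wed 13:00] → before → excluded.
S [Fri 00:00, Sat 16:00] → overlaps → candidate.
U [Tue 05:00, Thu 07:00] → before → excluded.
Among candidates, earliest start is Wed 23:00 → F.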